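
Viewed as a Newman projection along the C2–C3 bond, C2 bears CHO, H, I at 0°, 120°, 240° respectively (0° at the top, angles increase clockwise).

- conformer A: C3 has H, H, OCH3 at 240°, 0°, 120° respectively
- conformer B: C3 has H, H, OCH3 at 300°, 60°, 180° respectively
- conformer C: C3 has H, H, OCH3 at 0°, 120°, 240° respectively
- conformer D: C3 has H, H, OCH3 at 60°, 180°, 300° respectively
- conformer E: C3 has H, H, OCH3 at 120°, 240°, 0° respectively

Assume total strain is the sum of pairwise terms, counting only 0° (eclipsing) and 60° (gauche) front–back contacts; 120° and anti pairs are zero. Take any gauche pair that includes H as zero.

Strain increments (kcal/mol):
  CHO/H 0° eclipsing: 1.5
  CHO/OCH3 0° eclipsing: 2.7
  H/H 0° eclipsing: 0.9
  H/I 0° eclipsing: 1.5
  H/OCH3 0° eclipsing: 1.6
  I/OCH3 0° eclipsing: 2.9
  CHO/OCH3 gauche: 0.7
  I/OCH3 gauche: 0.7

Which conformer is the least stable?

A is eclipsed. CHO at 0° is eclipsed with H at 0° (1.5); H at 120° is eclipsed with OCH3 at 120° (1.6); I at 240° is eclipsed with H at 240° (1.5). Total 4.6 kcal/mol.
B is staggered. I at 240° is gauche with OCH3 at 180° (0.7). Total 0.7 kcal/mol.
C is eclipsed. CHO at 0° is eclipsed with H at 0° (1.5); H at 120° is eclipsed with H at 120° (0.9); I at 240° is eclipsed with OCH3 at 240° (2.9). Total 5.3 kcal/mol.
D is staggered. CHO at 0° is gauche with OCH3 at 300° (0.7); I at 240° is gauche with OCH3 at 300° (0.7). Total 1.4 kcal/mol.
E is eclipsed. CHO at 0° is eclipsed with OCH3 at 0° (2.7); H at 120° is eclipsed with H at 120° (0.9); I at 240° is eclipsed with H at 240° (1.5). Total 5.1 kcal/mol.
C has the highest total (5.3 kcal/mol).

C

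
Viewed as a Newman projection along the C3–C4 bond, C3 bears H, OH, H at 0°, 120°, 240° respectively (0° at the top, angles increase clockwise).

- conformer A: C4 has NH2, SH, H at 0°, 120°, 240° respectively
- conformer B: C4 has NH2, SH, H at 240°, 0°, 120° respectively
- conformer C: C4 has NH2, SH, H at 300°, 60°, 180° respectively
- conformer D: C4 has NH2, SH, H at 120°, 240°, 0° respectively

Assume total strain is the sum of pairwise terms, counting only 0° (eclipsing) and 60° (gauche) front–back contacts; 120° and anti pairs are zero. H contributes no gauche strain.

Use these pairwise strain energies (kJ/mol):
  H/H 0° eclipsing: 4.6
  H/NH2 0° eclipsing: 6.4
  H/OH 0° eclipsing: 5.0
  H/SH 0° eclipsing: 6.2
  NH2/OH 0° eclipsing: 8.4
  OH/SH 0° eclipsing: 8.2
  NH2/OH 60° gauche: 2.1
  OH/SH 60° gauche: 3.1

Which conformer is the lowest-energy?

A is eclipsed. H at 0° is eclipsed with NH2 at 0° (6.4); OH at 120° is eclipsed with SH at 120° (8.2); H at 240° is eclipsed with H at 240° (4.6). Total 19.2 kJ/mol.
B is eclipsed. H at 0° is eclipsed with SH at 0° (6.2); OH at 120° is eclipsed with H at 120° (5.0); H at 240° is eclipsed with NH2 at 240° (6.4). Total 17.6 kJ/mol.
C is staggered. OH at 120° is gauche with SH at 60° (3.1). Total 3.1 kJ/mol.
D is eclipsed. H at 0° is eclipsed with H at 0° (4.6); OH at 120° is eclipsed with NH2 at 120° (8.4); H at 240° is eclipsed with SH at 240° (6.2). Total 19.2 kJ/mol.
C has the lowest total (3.1 kJ/mol).

C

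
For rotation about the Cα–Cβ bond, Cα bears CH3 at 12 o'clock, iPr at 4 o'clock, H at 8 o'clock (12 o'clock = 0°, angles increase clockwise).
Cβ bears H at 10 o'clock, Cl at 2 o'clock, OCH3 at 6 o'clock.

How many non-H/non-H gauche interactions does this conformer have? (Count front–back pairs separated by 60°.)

3

Non-H gauche pairs: CH3(0°)/Cl(60°); iPr(120°)/Cl(60°); iPr(120°)/OCH3(180°) — 3 interactions.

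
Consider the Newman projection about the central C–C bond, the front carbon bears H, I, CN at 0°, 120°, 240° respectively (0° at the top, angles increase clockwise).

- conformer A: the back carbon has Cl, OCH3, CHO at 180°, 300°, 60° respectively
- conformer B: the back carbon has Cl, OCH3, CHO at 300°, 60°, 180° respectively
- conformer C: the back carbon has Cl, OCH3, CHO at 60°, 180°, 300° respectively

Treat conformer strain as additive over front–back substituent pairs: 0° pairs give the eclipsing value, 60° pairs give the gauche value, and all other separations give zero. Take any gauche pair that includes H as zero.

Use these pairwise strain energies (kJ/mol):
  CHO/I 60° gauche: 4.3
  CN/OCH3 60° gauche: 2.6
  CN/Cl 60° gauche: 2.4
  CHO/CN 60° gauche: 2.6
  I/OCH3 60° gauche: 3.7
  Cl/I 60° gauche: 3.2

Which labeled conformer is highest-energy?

B

A is staggered. I at 120° is gauche with Cl at 180° (3.2); I at 120° is gauche with CHO at 60° (4.3); CN at 240° is gauche with Cl at 180° (2.4); CN at 240° is gauche with OCH3 at 300° (2.6). Total 12.5 kJ/mol.
B is staggered. I at 120° is gauche with OCH3 at 60° (3.7); I at 120° is gauche with CHO at 180° (4.3); CN at 240° is gauche with Cl at 300° (2.4); CN at 240° is gauche with CHO at 180° (2.6). Total 13.0 kJ/mol.
C is staggered. I at 120° is gauche with Cl at 60° (3.2); I at 120° is gauche with OCH3 at 180° (3.7); CN at 240° is gauche with OCH3 at 180° (2.6); CN at 240° is gauche with CHO at 300° (2.6). Total 12.1 kJ/mol.
B has the highest total (13.0 kJ/mol).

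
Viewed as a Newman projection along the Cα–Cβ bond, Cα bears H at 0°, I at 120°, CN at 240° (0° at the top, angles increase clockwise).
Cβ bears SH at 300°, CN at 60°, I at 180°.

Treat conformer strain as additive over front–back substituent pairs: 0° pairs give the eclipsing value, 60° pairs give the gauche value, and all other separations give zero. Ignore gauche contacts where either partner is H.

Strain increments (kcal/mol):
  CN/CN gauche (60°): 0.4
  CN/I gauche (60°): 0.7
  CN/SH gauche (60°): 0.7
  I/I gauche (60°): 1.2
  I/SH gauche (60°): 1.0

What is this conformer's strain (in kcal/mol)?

3.3 kcal/mol

This conformer is staggered. I at 120° is gauche with CN at 60° (0.7); I at 120° is gauche with I at 180° (1.2); CN at 240° is gauche with SH at 300° (0.7); CN at 240° is gauche with I at 180° (0.7). Total 3.3 kcal/mol.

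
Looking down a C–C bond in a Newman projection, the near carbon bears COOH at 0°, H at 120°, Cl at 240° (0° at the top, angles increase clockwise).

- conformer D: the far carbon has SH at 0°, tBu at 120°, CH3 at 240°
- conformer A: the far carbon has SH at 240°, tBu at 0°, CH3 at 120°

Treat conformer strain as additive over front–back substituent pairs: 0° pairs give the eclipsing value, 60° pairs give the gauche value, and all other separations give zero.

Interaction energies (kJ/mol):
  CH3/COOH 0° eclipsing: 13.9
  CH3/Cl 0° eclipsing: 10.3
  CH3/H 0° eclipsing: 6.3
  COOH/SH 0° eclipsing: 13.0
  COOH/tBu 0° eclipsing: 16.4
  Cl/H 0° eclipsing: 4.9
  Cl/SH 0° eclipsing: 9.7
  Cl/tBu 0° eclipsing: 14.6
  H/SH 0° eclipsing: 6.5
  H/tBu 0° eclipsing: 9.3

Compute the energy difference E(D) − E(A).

+0.2 kJ/mol

D is eclipsed. COOH at 0° is eclipsed with SH at 0° (13.0); H at 120° is eclipsed with tBu at 120° (9.3); Cl at 240° is eclipsed with CH3 at 240° (10.3). Total 32.6 kJ/mol.
A is eclipsed. COOH at 0° is eclipsed with tBu at 0° (16.4); H at 120° is eclipsed with CH3 at 120° (6.3); Cl at 240° is eclipsed with SH at 240° (9.7). Total 32.4 kJ/mol.
E(D) − E(A) = 32.6 − 32.4 = +0.2 kJ/mol.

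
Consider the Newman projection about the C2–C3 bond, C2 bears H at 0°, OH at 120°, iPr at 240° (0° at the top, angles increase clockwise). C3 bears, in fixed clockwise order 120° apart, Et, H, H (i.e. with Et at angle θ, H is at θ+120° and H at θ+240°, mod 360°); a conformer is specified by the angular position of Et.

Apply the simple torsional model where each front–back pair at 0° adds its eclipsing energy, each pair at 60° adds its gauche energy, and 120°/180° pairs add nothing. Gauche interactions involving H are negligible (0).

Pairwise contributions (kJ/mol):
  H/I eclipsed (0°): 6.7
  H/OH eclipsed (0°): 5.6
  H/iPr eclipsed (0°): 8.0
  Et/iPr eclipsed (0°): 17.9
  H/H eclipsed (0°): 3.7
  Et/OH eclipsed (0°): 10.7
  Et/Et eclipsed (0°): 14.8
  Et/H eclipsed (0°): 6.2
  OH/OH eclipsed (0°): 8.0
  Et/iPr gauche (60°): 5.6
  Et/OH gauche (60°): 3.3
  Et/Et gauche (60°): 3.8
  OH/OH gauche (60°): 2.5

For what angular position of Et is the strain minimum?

60°

Et at 0° is eclipsed. H at 0° is eclipsed with Et at 0° (6.2); OH at 120° is eclipsed with H at 120° (5.6); iPr at 240° is eclipsed with H at 240° (8.0). Total 19.8 kJ/mol.
Et at 60° is staggered. OH at 120° is gauche with Et at 60° (3.3). Total 3.3 kJ/mol.
Et at 120° is eclipsed. H at 0° is eclipsed with H at 0° (3.7); OH at 120° is eclipsed with Et at 120° (10.7); iPr at 240° is eclipsed with H at 240° (8.0). Total 22.4 kJ/mol.
Et at 180° is staggered. OH at 120° is gauche with Et at 180° (3.3); iPr at 240° is gauche with Et at 180° (5.6). Total 8.9 kJ/mol.
Et at 240° is eclipsed. H at 0° is eclipsed with H at 0° (3.7); OH at 120° is eclipsed with H at 120° (5.6); iPr at 240° is eclipsed with Et at 240° (17.9). Total 27.2 kJ/mol.
Et at 300° is staggered. iPr at 240° is gauche with Et at 300° (5.6). Total 5.6 kJ/mol.
The minimum (3.3 kJ/mol) occurs with Et at 60°.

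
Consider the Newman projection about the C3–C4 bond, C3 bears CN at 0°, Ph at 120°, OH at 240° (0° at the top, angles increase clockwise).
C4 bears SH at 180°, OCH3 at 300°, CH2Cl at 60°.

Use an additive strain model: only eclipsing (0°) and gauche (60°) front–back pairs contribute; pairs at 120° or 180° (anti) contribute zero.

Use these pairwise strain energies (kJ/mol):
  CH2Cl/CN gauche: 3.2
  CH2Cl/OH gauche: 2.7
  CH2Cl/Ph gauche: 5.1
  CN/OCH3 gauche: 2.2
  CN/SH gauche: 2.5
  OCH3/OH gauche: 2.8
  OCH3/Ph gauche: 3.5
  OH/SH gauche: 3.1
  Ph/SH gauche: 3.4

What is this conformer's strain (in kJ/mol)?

This conformer (staggered): CN–OCH3 gauche, CN–CH2Cl gauche, Ph–SH gauche, Ph–CH2Cl gauche, OH–SH gauche, OH–OCH3 gauche; 2.2 + 3.2 + 3.4 + 5.1 + 3.1 + 2.8 = 19.8 kJ/mol.

19.8 kJ/mol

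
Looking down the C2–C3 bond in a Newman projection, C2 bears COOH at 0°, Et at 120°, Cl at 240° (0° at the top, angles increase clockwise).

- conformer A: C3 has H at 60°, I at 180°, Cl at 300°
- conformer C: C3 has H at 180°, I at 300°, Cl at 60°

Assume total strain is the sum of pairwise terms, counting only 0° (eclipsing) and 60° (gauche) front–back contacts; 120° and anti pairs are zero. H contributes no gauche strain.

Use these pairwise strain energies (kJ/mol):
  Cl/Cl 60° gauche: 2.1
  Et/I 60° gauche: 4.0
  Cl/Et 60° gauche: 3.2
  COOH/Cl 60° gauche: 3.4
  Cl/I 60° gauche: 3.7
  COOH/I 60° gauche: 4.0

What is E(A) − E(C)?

A is staggered. COOH at 0° is gauche with Cl at 300° (3.4); Et at 120° is gauche with I at 180° (4.0); Cl at 240° is gauche with I at 180° (3.7); Cl at 240° is gauche with Cl at 300° (2.1). Total 13.2 kJ/mol.
C is staggered. COOH at 0° is gauche with I at 300° (4.0); COOH at 0° is gauche with Cl at 60° (3.4); Et at 120° is gauche with Cl at 60° (3.2); Cl at 240° is gauche with I at 300° (3.7). Total 14.3 kJ/mol.
E(A) − E(C) = 13.2 − 14.3 = -1.1 kJ/mol.

-1.1 kJ/mol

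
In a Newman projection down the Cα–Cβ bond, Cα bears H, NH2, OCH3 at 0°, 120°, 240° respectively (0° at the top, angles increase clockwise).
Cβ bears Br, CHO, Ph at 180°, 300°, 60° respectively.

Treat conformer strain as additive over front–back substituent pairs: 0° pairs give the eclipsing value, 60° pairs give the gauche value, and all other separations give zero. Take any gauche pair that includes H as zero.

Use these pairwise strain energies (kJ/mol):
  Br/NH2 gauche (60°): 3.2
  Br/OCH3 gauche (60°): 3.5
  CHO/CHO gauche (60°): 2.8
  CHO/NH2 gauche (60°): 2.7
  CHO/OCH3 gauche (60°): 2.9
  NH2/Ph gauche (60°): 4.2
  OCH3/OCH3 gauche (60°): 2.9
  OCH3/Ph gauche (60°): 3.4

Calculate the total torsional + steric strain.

13.8 kJ/mol

This conformer is staggered. NH2 at 120° is gauche with Br at 180° (3.2); NH2 at 120° is gauche with Ph at 60° (4.2); OCH3 at 240° is gauche with Br at 180° (3.5); OCH3 at 240° is gauche with CHO at 300° (2.9). Total 13.8 kJ/mol.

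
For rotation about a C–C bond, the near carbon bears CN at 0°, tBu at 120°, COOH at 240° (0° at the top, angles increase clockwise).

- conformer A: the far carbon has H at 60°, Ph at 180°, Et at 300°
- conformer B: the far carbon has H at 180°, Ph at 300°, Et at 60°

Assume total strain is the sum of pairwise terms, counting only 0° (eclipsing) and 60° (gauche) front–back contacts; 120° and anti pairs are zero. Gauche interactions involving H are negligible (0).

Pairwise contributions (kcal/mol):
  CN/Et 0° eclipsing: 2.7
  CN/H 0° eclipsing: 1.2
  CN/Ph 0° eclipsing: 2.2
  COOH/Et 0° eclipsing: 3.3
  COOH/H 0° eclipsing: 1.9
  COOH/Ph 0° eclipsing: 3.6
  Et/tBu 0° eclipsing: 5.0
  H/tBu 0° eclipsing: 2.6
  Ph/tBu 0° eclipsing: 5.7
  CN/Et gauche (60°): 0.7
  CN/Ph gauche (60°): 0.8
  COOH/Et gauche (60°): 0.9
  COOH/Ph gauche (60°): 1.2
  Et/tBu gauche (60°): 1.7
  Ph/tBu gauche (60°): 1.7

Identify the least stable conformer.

A

A is staggered. CN at 0° is gauche with Et at 300° (0.7); tBu at 120° is gauche with Ph at 180° (1.7); COOH at 240° is gauche with Ph at 180° (1.2); COOH at 240° is gauche with Et at 300° (0.9). Total 4.5 kcal/mol.
B is staggered. CN at 0° is gauche with Ph at 300° (0.8); CN at 0° is gauche with Et at 60° (0.7); tBu at 120° is gauche with Et at 60° (1.7); COOH at 240° is gauche with Ph at 300° (1.2). Total 4.4 kcal/mol.
A has the highest total (4.5 kcal/mol).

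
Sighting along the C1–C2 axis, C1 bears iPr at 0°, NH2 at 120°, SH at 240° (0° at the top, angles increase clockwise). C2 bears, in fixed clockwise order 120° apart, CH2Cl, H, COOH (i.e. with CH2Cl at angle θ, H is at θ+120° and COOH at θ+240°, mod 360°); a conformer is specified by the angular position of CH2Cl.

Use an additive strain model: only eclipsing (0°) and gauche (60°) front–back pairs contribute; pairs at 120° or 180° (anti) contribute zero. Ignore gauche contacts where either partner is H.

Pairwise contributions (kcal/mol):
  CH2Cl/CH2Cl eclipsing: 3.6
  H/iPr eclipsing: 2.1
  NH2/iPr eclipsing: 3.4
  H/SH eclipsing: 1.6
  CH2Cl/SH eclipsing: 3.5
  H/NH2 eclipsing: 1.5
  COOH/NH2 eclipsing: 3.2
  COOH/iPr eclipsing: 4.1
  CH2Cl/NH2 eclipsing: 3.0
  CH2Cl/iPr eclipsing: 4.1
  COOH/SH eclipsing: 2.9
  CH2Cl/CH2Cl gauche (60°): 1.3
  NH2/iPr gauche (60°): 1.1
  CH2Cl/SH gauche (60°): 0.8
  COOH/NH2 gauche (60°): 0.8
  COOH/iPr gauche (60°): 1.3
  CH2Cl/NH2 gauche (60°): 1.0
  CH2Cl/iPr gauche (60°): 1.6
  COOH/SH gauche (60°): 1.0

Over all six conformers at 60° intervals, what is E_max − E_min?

4.9 kcal/mol

CH2Cl at 0° is eclipsed. iPr at 0° is eclipsed with CH2Cl at 0° (4.1); NH2 at 120° is eclipsed with H at 120° (1.5); SH at 240° is eclipsed with COOH at 240° (2.9). Total 8.5 kcal/mol.
CH2Cl at 60° is staggered. iPr at 0° is gauche with CH2Cl at 60° (1.6); iPr at 0° is gauche with COOH at 300° (1.3); NH2 at 120° is gauche with CH2Cl at 60° (1.0); SH at 240° is gauche with COOH at 300° (1.0). Total 4.9 kcal/mol.
CH2Cl at 120° is eclipsed. iPr at 0° is eclipsed with COOH at 0° (4.1); NH2 at 120° is eclipsed with CH2Cl at 120° (3.0); SH at 240° is eclipsed with H at 240° (1.6). Total 8.7 kcal/mol.
CH2Cl at 180° is staggered. iPr at 0° is gauche with COOH at 60° (1.3); NH2 at 120° is gauche with CH2Cl at 180° (1.0); NH2 at 120° is gauche with COOH at 60° (0.8); SH at 240° is gauche with CH2Cl at 180° (0.8). Total 3.9 kcal/mol.
CH2Cl at 240° is eclipsed. iPr at 0° is eclipsed with H at 0° (2.1); NH2 at 120° is eclipsed with COOH at 120° (3.2); SH at 240° is eclipsed with CH2Cl at 240° (3.5). Total 8.8 kcal/mol.
CH2Cl at 300° is staggered. iPr at 0° is gauche with CH2Cl at 300° (1.6); NH2 at 120° is gauche with COOH at 180° (0.8); SH at 240° is gauche with CH2Cl at 300° (0.8); SH at 240° is gauche with COOH at 180° (1.0). Total 4.2 kcal/mol.
Max at 240° (8.8 kcal/mol), min at 180° (3.9 kcal/mol); barrier = 4.9 kcal/mol.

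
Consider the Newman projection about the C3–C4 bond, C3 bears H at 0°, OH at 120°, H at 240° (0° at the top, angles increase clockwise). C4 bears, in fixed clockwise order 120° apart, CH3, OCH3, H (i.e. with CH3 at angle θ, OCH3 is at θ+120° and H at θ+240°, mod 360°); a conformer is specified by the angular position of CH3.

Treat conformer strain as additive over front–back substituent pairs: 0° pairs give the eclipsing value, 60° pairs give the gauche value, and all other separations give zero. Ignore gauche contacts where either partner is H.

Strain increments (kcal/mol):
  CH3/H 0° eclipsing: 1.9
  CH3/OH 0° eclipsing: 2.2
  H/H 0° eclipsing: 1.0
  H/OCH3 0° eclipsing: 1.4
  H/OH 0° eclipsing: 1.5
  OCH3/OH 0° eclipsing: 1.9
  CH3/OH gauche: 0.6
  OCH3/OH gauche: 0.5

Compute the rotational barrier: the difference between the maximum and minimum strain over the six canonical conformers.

CH3 at 0° (eclipsed): H(0°)/CH3(0°) eclipsed 1.9; OH(120°)/OCH3(120°) eclipsed 1.9; H(240°)/H(240°) eclipsed 1.0 → 4.8 kcal/mol.
CH3 at 60° (staggered): OH(120°)/CH3(60°) gauche 0.6; OH(120°)/OCH3(180°) gauche 0.5 → 1.1 kcal/mol.
CH3 at 120° (eclipsed): H(0°)/H(0°) eclipsed 1.0; OH(120°)/CH3(120°) eclipsed 2.2; H(240°)/OCH3(240°) eclipsed 1.4 → 4.6 kcal/mol.
CH3 at 180° (staggered): OH(120°)/CH3(180°) gauche 0.6 → 0.6 kcal/mol.
CH3 at 240° (eclipsed): H(0°)/OCH3(0°) eclipsed 1.4; OH(120°)/H(120°) eclipsed 1.5; H(240°)/CH3(240°) eclipsed 1.9 → 4.8 kcal/mol.
CH3 at 300° (staggered): OH(120°)/OCH3(60°) gauche 0.5 → 0.5 kcal/mol.
Max at 0° (4.8 kcal/mol), min at 300° (0.5 kcal/mol); barrier = 4.3 kcal/mol.

4.3 kcal/mol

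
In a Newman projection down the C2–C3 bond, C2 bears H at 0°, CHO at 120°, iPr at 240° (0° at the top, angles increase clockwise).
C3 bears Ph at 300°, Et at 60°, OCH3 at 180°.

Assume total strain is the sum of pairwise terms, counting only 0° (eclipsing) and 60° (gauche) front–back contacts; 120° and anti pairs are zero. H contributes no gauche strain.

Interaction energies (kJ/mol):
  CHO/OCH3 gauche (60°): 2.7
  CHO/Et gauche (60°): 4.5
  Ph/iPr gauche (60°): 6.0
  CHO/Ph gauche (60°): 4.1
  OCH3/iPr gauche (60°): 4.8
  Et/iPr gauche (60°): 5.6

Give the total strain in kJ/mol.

18.0 kJ/mol

This conformer (staggered): CHO(120°)/Et(60°) gauche 4.5; CHO(120°)/OCH3(180°) gauche 2.7; iPr(240°)/Ph(300°) gauche 6.0; iPr(240°)/OCH3(180°) gauche 4.8 → 18.0 kJ/mol.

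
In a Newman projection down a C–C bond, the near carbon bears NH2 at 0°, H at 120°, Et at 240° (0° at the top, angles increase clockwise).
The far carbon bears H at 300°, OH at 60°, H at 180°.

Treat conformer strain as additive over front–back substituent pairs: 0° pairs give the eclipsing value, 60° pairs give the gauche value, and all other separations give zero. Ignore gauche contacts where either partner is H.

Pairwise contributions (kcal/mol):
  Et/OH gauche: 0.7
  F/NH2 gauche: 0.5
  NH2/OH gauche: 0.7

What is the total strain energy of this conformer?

0.7 kcal/mol

This conformer (staggered): NH2(0°)/OH(60°) gauche 0.7 → 0.7 kcal/mol.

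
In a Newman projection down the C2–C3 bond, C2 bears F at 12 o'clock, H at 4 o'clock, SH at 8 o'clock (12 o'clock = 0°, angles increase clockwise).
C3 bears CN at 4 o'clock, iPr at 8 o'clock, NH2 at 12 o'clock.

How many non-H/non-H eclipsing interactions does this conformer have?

Non-H eclipsing pairs: F(0°)/NH2(0°); SH(240°)/iPr(240°) — 2 interactions.

2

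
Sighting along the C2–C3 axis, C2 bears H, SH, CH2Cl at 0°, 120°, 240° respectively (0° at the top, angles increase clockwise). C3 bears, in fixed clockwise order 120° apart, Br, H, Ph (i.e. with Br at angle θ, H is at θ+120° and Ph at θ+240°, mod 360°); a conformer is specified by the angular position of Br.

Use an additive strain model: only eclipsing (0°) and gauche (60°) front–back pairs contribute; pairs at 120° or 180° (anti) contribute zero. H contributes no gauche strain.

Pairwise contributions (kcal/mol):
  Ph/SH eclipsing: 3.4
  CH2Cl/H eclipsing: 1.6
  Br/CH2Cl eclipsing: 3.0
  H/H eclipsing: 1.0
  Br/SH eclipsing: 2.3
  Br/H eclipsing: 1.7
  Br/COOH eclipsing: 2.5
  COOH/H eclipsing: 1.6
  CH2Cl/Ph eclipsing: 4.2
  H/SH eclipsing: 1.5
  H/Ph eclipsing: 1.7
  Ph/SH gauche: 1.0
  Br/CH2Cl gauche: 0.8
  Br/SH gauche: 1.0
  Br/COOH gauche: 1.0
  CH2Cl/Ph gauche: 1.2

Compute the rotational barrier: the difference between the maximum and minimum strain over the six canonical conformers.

5.2 kcal/mol

Br at 0° is eclipsed. H at 0° is eclipsed with Br at 0° (1.7); SH at 120° is eclipsed with H at 120° (1.5); CH2Cl at 240° is eclipsed with Ph at 240° (4.2). Total 7.4 kcal/mol.
Br at 60° is staggered. SH at 120° is gauche with Br at 60° (1.0); CH2Cl at 240° is gauche with Ph at 300° (1.2). Total 2.2 kcal/mol.
Br at 120° is eclipsed. H at 0° is eclipsed with Ph at 0° (1.7); SH at 120° is eclipsed with Br at 120° (2.3); CH2Cl at 240° is eclipsed with H at 240° (1.6). Total 5.6 kcal/mol.
Br at 180° is staggered. SH at 120° is gauche with Br at 180° (1.0); SH at 120° is gauche with Ph at 60° (1.0); CH2Cl at 240° is gauche with Br at 180° (0.8). Total 2.8 kcal/mol.
Br at 240° is eclipsed. H at 0° is eclipsed with H at 0° (1.0); SH at 120° is eclipsed with Ph at 120° (3.4); CH2Cl at 240° is eclipsed with Br at 240° (3.0). Total 7.4 kcal/mol.
Br at 300° is staggered. SH at 120° is gauche with Ph at 180° (1.0); CH2Cl at 240° is gauche with Br at 300° (0.8); CH2Cl at 240° is gauche with Ph at 180° (1.2). Total 3.0 kcal/mol.
Max at 0° (7.4 kcal/mol), min at 60° (2.2 kcal/mol); barrier = 5.2 kcal/mol.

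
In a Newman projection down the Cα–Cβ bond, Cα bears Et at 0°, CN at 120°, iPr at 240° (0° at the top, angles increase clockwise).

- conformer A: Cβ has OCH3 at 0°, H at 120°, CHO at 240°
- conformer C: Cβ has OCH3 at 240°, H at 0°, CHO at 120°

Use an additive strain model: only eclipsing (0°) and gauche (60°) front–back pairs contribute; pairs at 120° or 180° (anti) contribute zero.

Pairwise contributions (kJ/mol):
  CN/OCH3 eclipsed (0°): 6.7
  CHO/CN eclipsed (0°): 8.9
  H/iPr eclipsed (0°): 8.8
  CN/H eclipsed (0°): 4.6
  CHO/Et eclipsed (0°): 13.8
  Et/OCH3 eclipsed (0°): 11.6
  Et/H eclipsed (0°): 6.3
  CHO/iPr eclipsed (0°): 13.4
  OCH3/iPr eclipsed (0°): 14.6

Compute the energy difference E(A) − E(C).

-0.2 kJ/mol

A is eclipsed. Et at 0° is eclipsed with OCH3 at 0° (11.6); CN at 120° is eclipsed with H at 120° (4.6); iPr at 240° is eclipsed with CHO at 240° (13.4). Total 29.6 kJ/mol.
C is eclipsed. Et at 0° is eclipsed with H at 0° (6.3); CN at 120° is eclipsed with CHO at 120° (8.9); iPr at 240° is eclipsed with OCH3 at 240° (14.6). Total 29.8 kJ/mol.
E(A) − E(C) = 29.6 − 29.8 = -0.2 kJ/mol.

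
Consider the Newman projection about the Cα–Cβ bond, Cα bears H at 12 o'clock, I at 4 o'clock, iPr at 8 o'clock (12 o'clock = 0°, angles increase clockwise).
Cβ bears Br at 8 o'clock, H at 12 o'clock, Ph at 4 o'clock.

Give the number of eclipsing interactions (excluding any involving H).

2

Non-H eclipsing pairs: I(120°)/Ph(120°); iPr(240°)/Br(240°) — 2 interactions.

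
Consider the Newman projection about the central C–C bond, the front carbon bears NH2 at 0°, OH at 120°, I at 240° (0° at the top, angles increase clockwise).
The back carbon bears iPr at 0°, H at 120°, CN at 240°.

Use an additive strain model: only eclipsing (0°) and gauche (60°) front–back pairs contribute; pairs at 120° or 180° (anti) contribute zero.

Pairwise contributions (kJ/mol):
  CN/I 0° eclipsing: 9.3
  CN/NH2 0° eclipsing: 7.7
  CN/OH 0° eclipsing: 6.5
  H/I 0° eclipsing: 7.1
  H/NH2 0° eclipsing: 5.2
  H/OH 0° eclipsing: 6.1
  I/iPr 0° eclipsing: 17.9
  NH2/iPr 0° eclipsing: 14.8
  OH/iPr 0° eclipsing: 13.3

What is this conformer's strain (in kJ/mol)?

30.2 kJ/mol

This conformer (eclipsed): NH2(0°)/iPr(0°) eclipsed 14.8; OH(120°)/H(120°) eclipsed 6.1; I(240°)/CN(240°) eclipsed 9.3 → 30.2 kJ/mol.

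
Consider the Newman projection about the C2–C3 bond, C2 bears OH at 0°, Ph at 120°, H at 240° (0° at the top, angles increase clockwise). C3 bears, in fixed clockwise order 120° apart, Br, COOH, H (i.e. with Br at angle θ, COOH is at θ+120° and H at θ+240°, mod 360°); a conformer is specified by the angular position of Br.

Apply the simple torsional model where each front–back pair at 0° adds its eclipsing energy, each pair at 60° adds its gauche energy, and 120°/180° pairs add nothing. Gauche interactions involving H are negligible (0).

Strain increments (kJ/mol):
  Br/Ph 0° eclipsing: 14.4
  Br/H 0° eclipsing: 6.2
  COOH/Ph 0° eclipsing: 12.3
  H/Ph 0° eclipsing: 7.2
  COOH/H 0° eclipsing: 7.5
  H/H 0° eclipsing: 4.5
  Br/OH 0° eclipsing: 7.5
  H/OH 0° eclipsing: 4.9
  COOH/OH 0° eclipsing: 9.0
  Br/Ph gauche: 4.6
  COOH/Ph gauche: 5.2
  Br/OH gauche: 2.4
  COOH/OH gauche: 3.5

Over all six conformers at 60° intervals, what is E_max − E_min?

18.7 kJ/mol

Br at 0° (eclipsed): OH(0°)/Br(0°) eclipsed 7.5; Ph(120°)/COOH(120°) eclipsed 12.3; H(240°)/H(240°) eclipsed 4.5 → 24.3 kJ/mol.
Br at 60° (staggered): OH(0°)/Br(60°) gauche 2.4; Ph(120°)/Br(60°) gauche 4.6; Ph(120°)/COOH(180°) gauche 5.2 → 12.2 kJ/mol.
Br at 120° (eclipsed): OH(0°)/H(0°) eclipsed 4.9; Ph(120°)/Br(120°) eclipsed 14.4; H(240°)/COOH(240°) eclipsed 7.5 → 26.8 kJ/mol.
Br at 180° (staggered): OH(0°)/COOH(300°) gauche 3.5; Ph(120°)/Br(180°) gauche 4.6 → 8.1 kJ/mol.
Br at 240° (eclipsed): OH(0°)/COOH(0°) eclipsed 9.0; Ph(120°)/H(120°) eclipsed 7.2; H(240°)/Br(240°) eclipsed 6.2 → 22.4 kJ/mol.
Br at 300° (staggered): OH(0°)/Br(300°) gauche 2.4; OH(0°)/COOH(60°) gauche 3.5; Ph(120°)/COOH(60°) gauche 5.2 → 11.1 kJ/mol.
Max at 120° (26.8 kJ/mol), min at 180° (8.1 kJ/mol); barrier = 18.7 kJ/mol.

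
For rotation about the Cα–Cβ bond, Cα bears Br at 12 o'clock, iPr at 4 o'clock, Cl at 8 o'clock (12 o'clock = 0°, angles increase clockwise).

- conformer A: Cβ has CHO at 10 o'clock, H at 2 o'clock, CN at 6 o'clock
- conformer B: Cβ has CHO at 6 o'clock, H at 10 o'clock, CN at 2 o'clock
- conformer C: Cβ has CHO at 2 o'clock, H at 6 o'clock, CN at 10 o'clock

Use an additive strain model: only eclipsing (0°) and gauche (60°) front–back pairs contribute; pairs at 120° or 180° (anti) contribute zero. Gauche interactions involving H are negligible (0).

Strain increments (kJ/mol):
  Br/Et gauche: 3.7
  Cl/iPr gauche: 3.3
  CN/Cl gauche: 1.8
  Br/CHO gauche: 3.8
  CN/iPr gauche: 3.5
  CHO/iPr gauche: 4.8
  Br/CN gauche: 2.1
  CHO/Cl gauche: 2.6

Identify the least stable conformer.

A (staggered): Br–CHO gauche, iPr–CN gauche, Cl–CHO gauche, Cl–CN gauche; 3.8 + 3.5 + 2.6 + 1.8 = 11.7 kJ/mol.
B (staggered): Br–CN gauche, iPr–CHO gauche, iPr–CN gauche, Cl–CHO gauche; 2.1 + 4.8 + 3.5 + 2.6 = 13.0 kJ/mol.
C (staggered): Br–CHO gauche, Br–CN gauche, iPr–CHO gauche, Cl–CN gauche; 3.8 + 2.1 + 4.8 + 1.8 = 12.5 kJ/mol.
B has the highest total (13.0 kJ/mol).

B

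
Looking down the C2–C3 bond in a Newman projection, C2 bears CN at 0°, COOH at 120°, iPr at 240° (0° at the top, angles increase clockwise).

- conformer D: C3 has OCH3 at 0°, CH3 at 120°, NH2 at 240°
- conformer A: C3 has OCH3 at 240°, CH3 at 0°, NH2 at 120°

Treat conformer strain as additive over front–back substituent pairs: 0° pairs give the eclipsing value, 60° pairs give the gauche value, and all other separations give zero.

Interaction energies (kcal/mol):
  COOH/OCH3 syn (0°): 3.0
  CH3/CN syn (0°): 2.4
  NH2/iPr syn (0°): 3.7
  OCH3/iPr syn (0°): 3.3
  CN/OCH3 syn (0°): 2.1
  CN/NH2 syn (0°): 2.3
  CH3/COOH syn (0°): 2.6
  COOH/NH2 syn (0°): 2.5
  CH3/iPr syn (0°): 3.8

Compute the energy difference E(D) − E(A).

D is eclipsed. CN at 0° is eclipsed with OCH3 at 0° (2.1); COOH at 120° is eclipsed with CH3 at 120° (2.6); iPr at 240° is eclipsed with NH2 at 240° (3.7). Total 8.4 kcal/mol.
A is eclipsed. CN at 0° is eclipsed with CH3 at 0° (2.4); COOH at 120° is eclipsed with NH2 at 120° (2.5); iPr at 240° is eclipsed with OCH3 at 240° (3.3). Total 8.2 kcal/mol.
E(D) − E(A) = 8.4 − 8.2 = +0.2 kcal/mol.

+0.2 kcal/mol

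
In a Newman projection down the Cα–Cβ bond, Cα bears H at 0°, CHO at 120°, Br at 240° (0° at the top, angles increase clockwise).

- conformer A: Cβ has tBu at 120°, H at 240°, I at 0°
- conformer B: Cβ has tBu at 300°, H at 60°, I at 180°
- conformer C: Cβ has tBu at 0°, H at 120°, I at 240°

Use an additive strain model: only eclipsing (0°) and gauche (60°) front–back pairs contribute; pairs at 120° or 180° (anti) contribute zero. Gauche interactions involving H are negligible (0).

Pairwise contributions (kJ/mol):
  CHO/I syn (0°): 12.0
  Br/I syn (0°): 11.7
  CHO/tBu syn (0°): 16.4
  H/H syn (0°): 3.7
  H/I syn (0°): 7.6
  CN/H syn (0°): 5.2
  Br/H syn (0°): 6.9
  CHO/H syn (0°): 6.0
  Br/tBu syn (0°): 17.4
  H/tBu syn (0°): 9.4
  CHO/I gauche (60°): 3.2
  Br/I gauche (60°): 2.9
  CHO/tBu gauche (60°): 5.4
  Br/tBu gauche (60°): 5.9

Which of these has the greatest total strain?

A (eclipsed): H(0°)/I(0°) eclipsed 7.6; CHO(120°)/tBu(120°) eclipsed 16.4; Br(240°)/H(240°) eclipsed 6.9 → 30.9 kJ/mol.
B (staggered): CHO(120°)/I(180°) gauche 3.2; Br(240°)/tBu(300°) gauche 5.9; Br(240°)/I(180°) gauche 2.9 → 12.0 kJ/mol.
C (eclipsed): H(0°)/tBu(0°) eclipsed 9.4; CHO(120°)/H(120°) eclipsed 6.0; Br(240°)/I(240°) eclipsed 11.7 → 27.1 kJ/mol.
A has the highest total (30.9 kJ/mol).

A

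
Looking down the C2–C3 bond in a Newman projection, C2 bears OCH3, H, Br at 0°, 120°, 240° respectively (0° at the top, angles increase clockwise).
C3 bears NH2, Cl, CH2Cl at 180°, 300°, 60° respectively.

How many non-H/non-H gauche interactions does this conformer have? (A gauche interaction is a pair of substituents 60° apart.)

4

Non-H gauche pairs: OCH3(0°)/Cl(300°); OCH3(0°)/CH2Cl(60°); Br(240°)/NH2(180°); Br(240°)/Cl(300°) — 4 interactions.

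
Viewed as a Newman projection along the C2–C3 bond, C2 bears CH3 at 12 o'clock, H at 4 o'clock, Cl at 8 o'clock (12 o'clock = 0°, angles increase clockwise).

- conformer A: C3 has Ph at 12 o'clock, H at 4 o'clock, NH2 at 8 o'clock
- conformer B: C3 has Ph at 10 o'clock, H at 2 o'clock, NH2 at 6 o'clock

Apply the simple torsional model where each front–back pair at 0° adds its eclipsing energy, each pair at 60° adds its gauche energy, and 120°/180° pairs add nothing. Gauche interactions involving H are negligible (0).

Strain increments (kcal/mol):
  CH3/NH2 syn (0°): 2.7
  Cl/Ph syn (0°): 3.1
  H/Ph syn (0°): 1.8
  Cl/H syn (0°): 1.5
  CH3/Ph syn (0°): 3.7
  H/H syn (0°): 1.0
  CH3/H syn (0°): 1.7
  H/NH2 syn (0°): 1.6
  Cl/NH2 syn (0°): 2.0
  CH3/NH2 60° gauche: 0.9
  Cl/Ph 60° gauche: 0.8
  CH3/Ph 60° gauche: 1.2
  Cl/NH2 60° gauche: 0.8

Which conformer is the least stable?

A

A (eclipsed): CH3–Ph eclipsed, H–H eclipsed, Cl–NH2 eclipsed; 3.7 + 1.0 + 2.0 = 6.7 kcal/mol.
B (staggered): CH3–Ph gauche, Cl–Ph gauche, Cl–NH2 gauche; 1.2 + 0.8 + 0.8 = 2.8 kcal/mol.
A has the highest total (6.7 kcal/mol).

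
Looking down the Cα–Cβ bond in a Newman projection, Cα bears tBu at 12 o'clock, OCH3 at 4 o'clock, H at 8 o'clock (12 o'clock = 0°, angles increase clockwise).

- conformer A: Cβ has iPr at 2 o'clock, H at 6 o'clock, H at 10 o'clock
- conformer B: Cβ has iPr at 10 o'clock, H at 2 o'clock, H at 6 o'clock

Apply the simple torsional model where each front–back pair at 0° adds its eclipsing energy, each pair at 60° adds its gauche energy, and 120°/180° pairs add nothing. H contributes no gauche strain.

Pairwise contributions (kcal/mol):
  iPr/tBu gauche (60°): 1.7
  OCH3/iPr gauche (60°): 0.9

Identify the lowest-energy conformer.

B

A (staggered): tBu(0°)/iPr(60°) gauche 1.7; OCH3(120°)/iPr(60°) gauche 0.9 → 2.6 kcal/mol.
B (staggered): tBu(0°)/iPr(300°) gauche 1.7 → 1.7 kcal/mol.
B has the lowest total (1.7 kcal/mol).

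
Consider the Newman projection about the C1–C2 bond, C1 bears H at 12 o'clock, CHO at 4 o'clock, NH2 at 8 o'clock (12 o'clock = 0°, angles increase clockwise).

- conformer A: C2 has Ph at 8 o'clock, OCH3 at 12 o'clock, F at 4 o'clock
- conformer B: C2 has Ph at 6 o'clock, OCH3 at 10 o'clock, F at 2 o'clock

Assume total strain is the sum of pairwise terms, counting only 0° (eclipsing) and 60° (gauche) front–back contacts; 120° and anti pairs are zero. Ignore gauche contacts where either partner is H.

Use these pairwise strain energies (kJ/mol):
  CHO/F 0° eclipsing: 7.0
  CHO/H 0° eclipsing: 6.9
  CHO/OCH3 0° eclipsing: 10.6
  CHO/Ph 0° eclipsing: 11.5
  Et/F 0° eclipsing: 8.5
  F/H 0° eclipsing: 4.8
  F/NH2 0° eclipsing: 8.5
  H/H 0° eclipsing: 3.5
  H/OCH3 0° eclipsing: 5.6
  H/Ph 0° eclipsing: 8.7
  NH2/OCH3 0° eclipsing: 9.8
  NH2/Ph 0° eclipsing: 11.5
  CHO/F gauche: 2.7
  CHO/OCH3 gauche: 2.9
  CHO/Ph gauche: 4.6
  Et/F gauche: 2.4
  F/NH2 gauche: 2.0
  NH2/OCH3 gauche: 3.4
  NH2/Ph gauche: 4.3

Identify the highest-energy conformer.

A

A (eclipsed): H(0°)/OCH3(0°) eclipsed 5.6; CHO(120°)/F(120°) eclipsed 7.0; NH2(240°)/Ph(240°) eclipsed 11.5 → 24.1 kJ/mol.
B (staggered): CHO(120°)/Ph(180°) gauche 4.6; CHO(120°)/F(60°) gauche 2.7; NH2(240°)/Ph(180°) gauche 4.3; NH2(240°)/OCH3(300°) gauche 3.4 → 15.0 kJ/mol.
A has the highest total (24.1 kJ/mol).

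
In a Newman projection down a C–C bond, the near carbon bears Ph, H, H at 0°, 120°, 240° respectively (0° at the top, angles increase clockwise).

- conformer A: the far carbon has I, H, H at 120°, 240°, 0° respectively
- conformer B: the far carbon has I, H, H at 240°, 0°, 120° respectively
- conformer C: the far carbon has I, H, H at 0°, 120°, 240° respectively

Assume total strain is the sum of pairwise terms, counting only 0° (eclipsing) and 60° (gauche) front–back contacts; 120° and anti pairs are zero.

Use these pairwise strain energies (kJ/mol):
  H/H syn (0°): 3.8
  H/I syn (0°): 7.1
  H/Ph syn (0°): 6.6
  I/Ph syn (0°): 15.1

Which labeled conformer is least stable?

A (eclipsed): Ph–H eclipsed, H–I eclipsed, H–H eclipsed; 6.6 + 7.1 + 3.8 = 17.5 kJ/mol.
B (eclipsed): Ph–H eclipsed, H–H eclipsed, H–I eclipsed; 6.6 + 3.8 + 7.1 = 17.5 kJ/mol.
C (eclipsed): Ph–I eclipsed, H–H eclipsed, H–H eclipsed; 15.1 + 3.8 + 3.8 = 22.7 kJ/mol.
C has the highest total (22.7 kJ/mol).

C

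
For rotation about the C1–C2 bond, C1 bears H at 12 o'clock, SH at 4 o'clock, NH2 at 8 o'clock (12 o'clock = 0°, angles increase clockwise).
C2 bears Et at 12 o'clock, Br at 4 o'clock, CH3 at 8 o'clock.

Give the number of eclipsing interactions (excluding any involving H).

Non-H eclipsing pairs: SH(120°)/Br(120°); NH2(240°)/CH3(240°) — 2 interactions.

2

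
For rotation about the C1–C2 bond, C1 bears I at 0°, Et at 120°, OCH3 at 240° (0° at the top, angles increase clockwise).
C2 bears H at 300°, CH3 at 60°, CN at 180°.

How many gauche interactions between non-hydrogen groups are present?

4

Non-H gauche pairs: I(0°)/CH3(60°); Et(120°)/CH3(60°); Et(120°)/CN(180°); OCH3(240°)/CN(180°) — 4 interactions.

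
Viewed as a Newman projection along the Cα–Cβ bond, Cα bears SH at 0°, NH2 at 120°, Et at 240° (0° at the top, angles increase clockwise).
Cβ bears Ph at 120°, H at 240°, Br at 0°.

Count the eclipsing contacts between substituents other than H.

2

Non-H eclipsing pairs: SH(0°)/Br(0°); NH2(120°)/Ph(120°) — 2 interactions.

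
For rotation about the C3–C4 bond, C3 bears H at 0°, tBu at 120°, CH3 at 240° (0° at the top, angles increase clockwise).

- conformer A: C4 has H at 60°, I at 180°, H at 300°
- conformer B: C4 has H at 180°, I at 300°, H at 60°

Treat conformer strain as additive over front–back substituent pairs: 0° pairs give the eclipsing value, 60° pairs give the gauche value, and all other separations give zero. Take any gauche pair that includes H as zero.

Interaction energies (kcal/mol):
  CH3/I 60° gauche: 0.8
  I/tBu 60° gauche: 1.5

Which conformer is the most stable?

B

A (staggered): tBu(120°)/I(180°) gauche 1.5; CH3(240°)/I(180°) gauche 0.8 → 2.3 kcal/mol.
B (staggered): CH3(240°)/I(300°) gauche 0.8 → 0.8 kcal/mol.
B has the lowest total (0.8 kcal/mol).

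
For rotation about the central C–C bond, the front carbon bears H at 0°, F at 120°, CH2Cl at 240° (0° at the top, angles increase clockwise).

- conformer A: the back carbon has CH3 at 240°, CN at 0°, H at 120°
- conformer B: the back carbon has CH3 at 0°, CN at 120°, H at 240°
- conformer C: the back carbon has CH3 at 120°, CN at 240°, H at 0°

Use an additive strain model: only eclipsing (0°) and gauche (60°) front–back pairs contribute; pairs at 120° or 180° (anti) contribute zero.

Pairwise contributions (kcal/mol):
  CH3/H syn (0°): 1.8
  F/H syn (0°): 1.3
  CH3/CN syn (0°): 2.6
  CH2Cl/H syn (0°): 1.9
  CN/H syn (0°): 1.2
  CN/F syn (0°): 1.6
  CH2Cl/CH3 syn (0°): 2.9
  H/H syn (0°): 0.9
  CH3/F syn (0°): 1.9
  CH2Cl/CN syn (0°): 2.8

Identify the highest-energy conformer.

A (eclipsed): H–CN eclipsed, F–H eclipsed, CH2Cl–CH3 eclipsed; 1.2 + 1.3 + 2.9 = 5.4 kcal/mol.
B (eclipsed): H–CH3 eclipsed, F–CN eclipsed, CH2Cl–H eclipsed; 1.8 + 1.6 + 1.9 = 5.3 kcal/mol.
C (eclipsed): H–H eclipsed, F–CH3 eclipsed, CH2Cl–CN eclipsed; 0.9 + 1.9 + 2.8 = 5.6 kcal/mol.
C has the highest total (5.6 kcal/mol).

C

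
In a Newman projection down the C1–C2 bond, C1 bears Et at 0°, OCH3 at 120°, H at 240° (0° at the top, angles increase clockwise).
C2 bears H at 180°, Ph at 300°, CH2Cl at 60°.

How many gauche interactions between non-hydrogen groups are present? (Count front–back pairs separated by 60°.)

Non-H gauche pairs: Et(0°)/Ph(300°); Et(0°)/CH2Cl(60°); OCH3(120°)/CH2Cl(60°) — 3 interactions.

3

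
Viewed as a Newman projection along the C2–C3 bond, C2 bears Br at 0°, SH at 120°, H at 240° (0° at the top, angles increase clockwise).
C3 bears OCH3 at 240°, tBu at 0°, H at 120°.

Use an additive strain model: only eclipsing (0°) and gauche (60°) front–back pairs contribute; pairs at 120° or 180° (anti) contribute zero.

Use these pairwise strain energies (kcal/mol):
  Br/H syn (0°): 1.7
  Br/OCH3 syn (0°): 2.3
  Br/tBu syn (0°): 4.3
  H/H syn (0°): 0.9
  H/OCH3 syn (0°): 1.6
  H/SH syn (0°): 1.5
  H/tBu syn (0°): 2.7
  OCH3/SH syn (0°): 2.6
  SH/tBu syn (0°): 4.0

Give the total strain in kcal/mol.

7.4 kcal/mol

This conformer (eclipsed): Br(0°)/tBu(0°) eclipsed 4.3; SH(120°)/H(120°) eclipsed 1.5; H(240°)/OCH3(240°) eclipsed 1.6 → 7.4 kcal/mol.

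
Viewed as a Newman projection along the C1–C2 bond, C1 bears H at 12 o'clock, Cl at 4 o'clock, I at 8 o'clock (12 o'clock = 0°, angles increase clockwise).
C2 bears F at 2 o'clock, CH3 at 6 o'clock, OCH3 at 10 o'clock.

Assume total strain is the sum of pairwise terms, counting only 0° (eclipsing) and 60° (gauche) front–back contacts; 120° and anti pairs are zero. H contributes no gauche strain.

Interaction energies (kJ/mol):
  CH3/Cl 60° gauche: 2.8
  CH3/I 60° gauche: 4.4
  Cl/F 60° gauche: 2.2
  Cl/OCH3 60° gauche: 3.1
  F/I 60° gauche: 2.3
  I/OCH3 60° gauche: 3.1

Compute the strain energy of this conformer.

This conformer (staggered): Cl–F gauche, Cl–CH3 gauche, I–CH3 gauche, I–OCH3 gauche; 2.2 + 2.8 + 4.4 + 3.1 = 12.5 kJ/mol.

12.5 kJ/mol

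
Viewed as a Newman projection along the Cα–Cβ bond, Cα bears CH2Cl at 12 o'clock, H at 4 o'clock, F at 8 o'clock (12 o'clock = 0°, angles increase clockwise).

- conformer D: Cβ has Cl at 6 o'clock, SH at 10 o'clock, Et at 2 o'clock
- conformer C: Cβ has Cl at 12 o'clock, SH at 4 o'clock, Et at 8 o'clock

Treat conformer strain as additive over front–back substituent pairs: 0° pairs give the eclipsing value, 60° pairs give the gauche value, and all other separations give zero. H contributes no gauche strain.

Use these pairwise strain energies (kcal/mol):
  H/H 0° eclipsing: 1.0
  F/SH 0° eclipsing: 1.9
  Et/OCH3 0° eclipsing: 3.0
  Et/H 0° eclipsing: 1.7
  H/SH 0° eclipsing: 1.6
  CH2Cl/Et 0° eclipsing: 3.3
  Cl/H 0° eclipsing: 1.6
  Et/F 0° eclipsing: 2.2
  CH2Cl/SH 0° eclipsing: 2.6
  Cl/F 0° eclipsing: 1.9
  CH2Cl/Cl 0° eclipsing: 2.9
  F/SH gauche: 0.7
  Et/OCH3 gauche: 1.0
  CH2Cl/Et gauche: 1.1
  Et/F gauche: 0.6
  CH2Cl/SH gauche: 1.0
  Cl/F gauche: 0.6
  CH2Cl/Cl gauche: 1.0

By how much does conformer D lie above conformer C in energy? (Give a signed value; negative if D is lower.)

D (staggered): CH2Cl–SH gauche, CH2Cl–Et gauche, F–Cl gauche, F–SH gauche; 1.0 + 1.1 + 0.6 + 0.7 = 3.4 kcal/mol.
C (eclipsed): CH2Cl–Cl eclipsed, H–SH eclipsed, F–Et eclipsed; 2.9 + 1.6 + 2.2 = 6.7 kcal/mol.
E(D) − E(C) = 3.4 − 6.7 = -3.3 kcal/mol.

-3.3 kcal/mol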